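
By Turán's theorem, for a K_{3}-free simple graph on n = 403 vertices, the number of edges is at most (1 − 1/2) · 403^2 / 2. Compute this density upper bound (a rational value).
Turán density bound = (1/2) · 403^2/2 = 162409/4 ≈ 40602.25

Turán's theorem: ex(n, K_{r+1}) is achieved by the complete r-partite Turán graph T(n, r) with parts as balanced as possible, and is at most (1 − 1/r) · n^2/2. For r = 2, n = 403: the density bound is (1/2) · 162409/2 = 162409/4 ≈ 40602.25. The integer-valued extremum is e(T(403, 2)) = 40602, which is strictly less than the density bound 162409/4 since 2 ∤ 403 (the parts of T(403, 2) cannot all be equal).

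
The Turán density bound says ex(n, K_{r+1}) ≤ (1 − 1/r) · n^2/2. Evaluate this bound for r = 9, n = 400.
Turán density bound = (8/9) · 400^2/2 = 640000/9 ≈ 71111.1111

Turán's theorem: ex(n, K_{r+1}) is achieved by the complete r-partite Turán graph T(n, r) with parts as balanced as possible, and is at most (1 − 1/r) · n^2/2. For r = 9, n = 400: the density bound is (8/9) · 160000/2 = 640000/9 ≈ 71111.1111. The integer-valued extremum is e(T(400, 9)) = 71110, which is strictly less than the density bound 640000/9 since 9 ∤ 400 (the parts of T(400, 9) cannot all be equal).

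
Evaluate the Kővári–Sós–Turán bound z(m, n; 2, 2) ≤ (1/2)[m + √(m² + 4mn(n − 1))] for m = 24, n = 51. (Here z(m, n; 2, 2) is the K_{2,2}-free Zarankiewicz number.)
z(24, 51; 2, 2) ≤ (1/2)[24 + √(24² + 4·24·51·50)] = (1/2)[24 + √245376] = 259.6772

Kővári–Sós–Turán: let r_1, ..., r_24 be the row sums and z = Σ r_i the total number of 1s. Each pair of columns can share at most one row with both entries 1 (else a 2×2 all-ones block appears), so Σ_i C(r_i, 2) ≤ C(51, 2) = 1275. By convexity Σ_i C(r_i, 2) ≥ 24·C(z/24, 2) = z(z − 24)/(2·24), giving z² − 24z − 24·51·50 ≤ 0 and hence z ≤ (1/2)[24 + √(576 + 4·61200)] = (1/2)[24 + √245376] ≈ (1/2)(24 + 495.3544) = 259.6772.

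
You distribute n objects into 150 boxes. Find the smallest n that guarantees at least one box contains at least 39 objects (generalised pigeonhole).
n = (39 − 1)·150 + 1 = 5701

By the generalised pigeonhole principle, to guarantee some box contains ≥ r objects we need more than (r − 1) · k objects total. Threshold: n = (r − 1) · k + 1. With r = 39 and k = 150: n = 38 · 150 + 1 = 5700 + 1 = 5701. For n = 5700 = 38 · 150, we can put exactly 38 objects in every box, avoiding 39 in any single one — so 5701 is tight.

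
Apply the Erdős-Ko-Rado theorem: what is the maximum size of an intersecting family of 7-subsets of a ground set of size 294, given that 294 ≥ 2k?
max |F| = C(293, 6) = 834640189104

The Erdős-Ko-Rado theorem states: for n ≥ 2k, an intersecting family of k-subsets of an n-element set has size at most C(n − 1, k − 1), with equality for 'star' families {A ⊆ [n] : |A| = k, i ∈ A} (fix an element i). For n = 294, k = 7: C(293, 6) = 834640189104.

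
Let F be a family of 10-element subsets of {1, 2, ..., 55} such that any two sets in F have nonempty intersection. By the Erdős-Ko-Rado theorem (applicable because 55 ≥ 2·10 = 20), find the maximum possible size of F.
max |F| = C(54, 9) = 5317936260

Erdős-Ko-Rado (1961): when n ≥ 2k, max |F| = C(n−1, k−1). The bound is attained by the star {A : i ∈ A} for any fixed i ∈ [n]. Here C(55−1, 10−1) = C(54, 9) = 5317936260.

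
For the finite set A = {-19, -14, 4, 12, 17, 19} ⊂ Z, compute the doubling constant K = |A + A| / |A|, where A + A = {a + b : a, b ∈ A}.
K = |A + A| / |A| = 20/6 = 10/3

Enumerate A + A = {a + b : a, b ∈ A}. With |A| = 6, there are |A|^2 = 36 ordered sum pairs; collecting distinct values, A + A = {-38, -33, -28, -15, -10, -7, -2, 0, 3, 5, 8, 16, 21, 23, 24, 29, 31, 34, 36, 38}, so |A + A| = 20. Thus K = 20/6 = 10/3. For comparison, the minimum possible |A + A| over all 6-element sets is 2·6 − 1 = 11 (so min K = 11/6), attained only by arithmetic progressions.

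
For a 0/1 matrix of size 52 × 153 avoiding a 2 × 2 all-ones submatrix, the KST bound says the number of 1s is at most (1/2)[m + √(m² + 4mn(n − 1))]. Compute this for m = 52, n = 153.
z(52, 153; 2, 2) ≤ (1/2)[52 + √(52² + 4·52·153·152)] = (1/2)[52 + √4839952] = 1125.9945

Kővári–Sós–Turán: let r_1, ..., r_52 be the row sums and z = Σ r_i the total number of 1s. Each pair of columns can share at most one row with both entries 1 (else a 2×2 all-ones block appears), so Σ_i C(r_i, 2) ≤ C(153, 2) = 11628. By convexity Σ_i C(r_i, 2) ≥ 52·C(z/52, 2) = z(z − 52)/(2·52), giving z² − 52z − 52·153·152 ≤ 0 and hence z ≤ (1/2)[52 + √(2704 + 4·1209312)] = (1/2)[52 + √4839952] ≈ (1/2)(52 + 2199.9891) = 1125.9945.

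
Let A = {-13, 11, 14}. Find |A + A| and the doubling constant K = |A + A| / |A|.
K = |A + A| / |A| = 6/3 = 2

Enumerate A + A = {a + b : a, b ∈ A}. With |A| = 3, there are |A|^2 = 9 ordered sum pairs; collecting distinct values, A + A = {-26, -2, 1, 22, 25, 28}, so |A + A| = 6. Thus K = 6/3 = 2. For comparison, the minimum possible |A + A| over all 3-element sets is 2·3 − 1 = 5 (so min K = 5/3), attained only by arithmetic progressions.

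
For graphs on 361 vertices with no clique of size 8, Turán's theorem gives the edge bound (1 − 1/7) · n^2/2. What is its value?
Turán density bound = (6/7) · 361^2/2 = 390963/7 ≈ 55851.8571

Turán's theorem: ex(n, K_{r+1}) is achieved by the complete r-partite Turán graph T(n, r) with parts as balanced as possible, and is at most (1 − 1/r) · n^2/2. For r = 7, n = 361: the density bound is (6/7) · 130321/2 = 390963/7 ≈ 55851.8571. The integer-valued extremum is e(T(361, 7)) = 55851, which is strictly less than the density bound 390963/7 since 7 ∤ 361 (the parts of T(361, 7) cannot all be equal).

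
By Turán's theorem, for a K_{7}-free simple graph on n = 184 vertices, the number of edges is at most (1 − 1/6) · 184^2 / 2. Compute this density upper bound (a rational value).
Turán density bound = (5/6) · 184^2/2 = 42320/3 ≈ 14106.6667

Turán's theorem: ex(n, K_{r+1}) is achieved by the complete r-partite Turán graph T(n, r) with parts as balanced as possible, and is at most (1 − 1/r) · n^2/2. For r = 6, n = 184: the density bound is (5/6) · 33856/2 = 42320/3 ≈ 14106.6667. The integer-valued extremum is e(T(184, 6)) = 14106, which is strictly less than the density bound 42320/3 since 6 ∤ 184 (the parts of T(184, 6) cannot all be equal).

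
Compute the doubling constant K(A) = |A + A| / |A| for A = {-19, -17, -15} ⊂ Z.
K = |A + A| / |A| = 5/3

Enumerate A + A = {a + b : a, b ∈ A}. With |A| = 3, there are |A|^2 = 9 ordered sum pairs; collecting distinct values, A + A = {-38, -36, -34, -32, -30}, so |A + A| = 5. Thus K = 5/3. Here |A + A| = 2|A| − 1 = 5, the minimum possible — so K = 5/3 is minimal, which holds iff A is an arithmetic progression.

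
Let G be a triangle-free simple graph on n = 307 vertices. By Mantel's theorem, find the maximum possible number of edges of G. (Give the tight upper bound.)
ex(307, K_3) = ⌊307^2/4⌋ = 23562

Mantel (1907): a triangle-free graph on n vertices has at most ⌊n^2/4⌋ edges, with equality for the complete bipartite graph K_{⌊n/2⌋, ⌈n/2⌉}. For n = 307: ⌊307^2/4⌋ = ⌊94249/4⌋ = 23562. The extremal graph is K_{153, 154}, which has 153·154 = 23562 edges.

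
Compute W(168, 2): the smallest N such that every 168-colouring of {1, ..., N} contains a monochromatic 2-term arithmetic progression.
W(168, 2) = 168 + 1 = 169

A 2-term AP is any pair of integers, so a monochromatic 2-AP exists iff some colour is used at least twice. With 168 colours, the colouring i ↦ i on {1, ..., 168} uses each colour once, avoiding any monochromatic pair, so W(168, 2) > 168. For {1, ..., 169}, pigeonhole forces two integers of the same colour, which form a monochromatic 2-AP. Hence W(168, 2) = 169.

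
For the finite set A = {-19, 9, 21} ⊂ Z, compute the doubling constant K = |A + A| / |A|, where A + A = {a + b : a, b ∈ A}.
K = |A + A| / |A| = 6/3 = 2

Enumerate A + A = {a + b : a, b ∈ A}. With |A| = 3, there are |A|^2 = 9 ordered sum pairs; collecting distinct values, A + A = {-38, -10, 2, 18, 30, 42}, so |A + A| = 6. Thus K = 6/3 = 2. For comparison, the minimum possible |A + A| over all 3-element sets is 2·3 − 1 = 5 (so min K = 5/3), attained only by arithmetic progressions.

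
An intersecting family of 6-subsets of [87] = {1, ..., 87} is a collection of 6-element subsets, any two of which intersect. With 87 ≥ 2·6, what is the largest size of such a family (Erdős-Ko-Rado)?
max |F| = C(86, 5) = 34826302

The Erdős-Ko-Rado theorem states: for n ≥ 2k, an intersecting family of k-subsets of an n-element set has size at most C(n − 1, k − 1), with equality for 'star' families {A ⊆ [n] : |A| = k, i ∈ A} (fix an element i). For n = 87, k = 6: C(86, 5) = 34826302.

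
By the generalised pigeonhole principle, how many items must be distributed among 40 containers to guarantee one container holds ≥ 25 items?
n = (25 − 1)·40 + 1 = 961

By the generalised pigeonhole principle, to guarantee some box contains ≥ r objects we need more than (r − 1) · k objects total. Threshold: n = (r − 1) · k + 1. With r = 25 and k = 40: n = 24 · 40 + 1 = 960 + 1 = 961. For n = 960 = 24 · 40, we can put exactly 24 objects in every box, avoiding 25 in any single one — so 961 is tight.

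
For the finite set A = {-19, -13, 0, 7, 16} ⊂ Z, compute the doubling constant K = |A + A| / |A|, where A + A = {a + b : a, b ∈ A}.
K = |A + A| / |A| = 15/5 = 3

Enumerate A + A = {a + b : a, b ∈ A}. With |A| = 5, there are |A|^2 = 25 ordered sum pairs; collecting distinct values, A + A = {-38, -32, -26, -19, -13, -12, -6, -3, 0, 3, 7, 14, 16, 23, 32}, so |A + A| = 15. Thus K = 15/5 = 3. For comparison, the minimum possible |A + A| over all 5-element sets is 2·5 − 1 = 9 (so min K = 9/5), attained only by arithmetic progressions.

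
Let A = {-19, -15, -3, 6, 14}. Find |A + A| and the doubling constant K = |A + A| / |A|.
K = |A + A| / |A| = 15/5 = 3

Enumerate A + A = {a + b : a, b ∈ A}. With |A| = 5, there are |A|^2 = 25 ordered sum pairs; collecting distinct values, A + A = {-38, -34, -30, -22, -18, -13, -9, -6, -5, -1, 3, 11, 12, 20, 28}, so |A + A| = 15. Thus K = 15/5 = 3. For comparison, the minimum possible |A + A| over all 5-element sets is 2·5 − 1 = 9 (so min K = 9/5), attained only by arithmetic progressions.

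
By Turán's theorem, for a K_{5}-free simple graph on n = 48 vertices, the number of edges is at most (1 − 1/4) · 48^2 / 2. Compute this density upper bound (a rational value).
Turán density bound = (3/4) · 48^2/2 = 864

Turán's theorem: ex(n, K_{r+1}) is achieved by the complete r-partite Turán graph T(n, r) with parts as balanced as possible, and is at most (1 − 1/r) · n^2/2. For r = 4, n = 48: the density bound is (3/4) · 2304/2 = 864. Since 4 ∣ 48, the Turán graph T(48, 4) has parts of equal size 12, and its edge count e(T(48, 4)) = 864 attains the density bound exactly.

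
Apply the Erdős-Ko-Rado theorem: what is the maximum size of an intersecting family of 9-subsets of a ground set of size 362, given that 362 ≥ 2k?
max |F| = C(361, 8) = 6616319722852365

Erdős-Ko-Rado (1961): when n ≥ 2k, max |F| = C(n−1, k−1). The bound is attained by the star {A : i ∈ A} for any fixed i ∈ [n]. Here C(362−1, 9−1) = C(361, 8) = 6616319722852365.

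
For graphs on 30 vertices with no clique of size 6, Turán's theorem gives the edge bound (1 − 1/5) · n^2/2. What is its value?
Turán density bound = (4/5) · 30^2/2 = 360

Turán's theorem: ex(n, K_{r+1}) is achieved by the complete r-partite Turán graph T(n, r) with parts as balanced as possible, and is at most (1 − 1/r) · n^2/2. For r = 5, n = 30: the density bound is (4/5) · 900/2 = 360. Since 5 ∣ 30, the Turán graph T(30, 5) has parts of equal size 6, and its edge count e(T(30, 5)) = 360 attains the density bound exactly.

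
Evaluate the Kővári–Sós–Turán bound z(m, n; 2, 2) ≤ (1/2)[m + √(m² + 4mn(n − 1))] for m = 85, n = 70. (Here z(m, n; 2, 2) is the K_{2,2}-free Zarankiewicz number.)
z(85, 70; 2, 2) ≤ (1/2)[85 + √(85² + 4·85·70·69)] = (1/2)[85 + √1649425] = 684.6497

Kővári–Sós–Turán: let r_1, ..., r_85 be the row sums and z = Σ r_i the total number of 1s. Each pair of columns can share at most one row with both entries 1 (else a 2×2 all-ones block appears), so Σ_i C(r_i, 2) ≤ C(70, 2) = 2415. By convexity Σ_i C(r_i, 2) ≥ 85·C(z/85, 2) = z(z − 85)/(2·85), giving z² − 85z − 85·70·69 ≤ 0 and hence z ≤ (1/2)[85 + √(7225 + 4·410550)] = (1/2)[85 + √1649425] ≈ (1/2)(85 + 1284.2994) = 684.6497.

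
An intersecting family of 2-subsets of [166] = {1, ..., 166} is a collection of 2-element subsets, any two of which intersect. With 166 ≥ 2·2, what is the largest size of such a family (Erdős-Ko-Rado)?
max |F| = C(165, 1) = 165

The Erdős-Ko-Rado theorem states: for n ≥ 2k, an intersecting family of k-subsets of an n-element set has size at most C(n − 1, k − 1), with equality for 'star' families {A ⊆ [n] : |A| = k, i ∈ A} (fix an element i). For n = 166, k = 2: C(165, 1) = 165.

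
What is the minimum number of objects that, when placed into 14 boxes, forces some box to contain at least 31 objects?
n = (31 − 1)·14 + 1 = 421

By the generalised pigeonhole principle, to guarantee some box contains ≥ r objects we need more than (r − 1) · k objects total. Threshold: n = (r − 1) · k + 1. With r = 31 and k = 14: n = 30 · 14 + 1 = 420 + 1 = 421. For n = 420 = 30 · 14, we can put exactly 30 objects in every box, avoiding 31 in any single one — so 421 is tight.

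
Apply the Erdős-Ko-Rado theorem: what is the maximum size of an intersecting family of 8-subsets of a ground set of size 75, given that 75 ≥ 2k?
max |F| = C(74, 7) = 1799579064

Erdős-Ko-Rado (1961): when n ≥ 2k, max |F| = C(n−1, k−1). The bound is attained by the star {A : i ∈ A} for any fixed i ∈ [n]. Here C(75−1, 8−1) = C(74, 7) = 1799579064.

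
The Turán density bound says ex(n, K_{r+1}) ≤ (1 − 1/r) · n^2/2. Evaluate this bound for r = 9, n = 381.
Turán density bound = (8/9) · 381^2/2 = 64516

Turán's theorem: ex(n, K_{r+1}) is achieved by the complete r-partite Turán graph T(n, r) with parts as balanced as possible, and is at most (1 − 1/r) · n^2/2. For r = 9, n = 381: the density bound is (8/9) · 145161/2 = 64516. The integer-valued extremum is e(T(381, 9)) = 64515, which is strictly less than the density bound 64516 since 9 ∤ 381 (the parts of T(381, 9) cannot all be equal).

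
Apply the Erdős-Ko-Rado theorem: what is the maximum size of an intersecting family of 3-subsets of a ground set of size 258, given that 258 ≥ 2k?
max |F| = C(257, 2) = 32896

Erdős-Ko-Rado (1961): when n ≥ 2k, max |F| = C(n−1, k−1). The bound is attained by the star {A : i ∈ A} for any fixed i ∈ [n]. Here C(258−1, 3−1) = C(257, 2) = 32896.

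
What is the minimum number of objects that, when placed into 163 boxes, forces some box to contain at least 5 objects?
n = (5 − 1)·163 + 1 = 653

By the generalised pigeonhole principle, to guarantee some box contains ≥ r objects we need more than (r − 1) · k objects total. Threshold: n = (r − 1) · k + 1. With r = 5 and k = 163: n = 4 · 163 + 1 = 652 + 1 = 653. For n = 652 = 4 · 163, we can put exactly 4 objects in every box, avoiding 5 in any single one — so 653 is tight.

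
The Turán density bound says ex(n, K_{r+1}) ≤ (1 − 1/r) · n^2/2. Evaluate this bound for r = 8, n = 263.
Turán density bound = (7/8) · 263^2/2 = 484183/16 ≈ 30261.4375

Turán's theorem: ex(n, K_{r+1}) is achieved by the complete r-partite Turán graph T(n, r) with parts as balanced as possible, and is at most (1 − 1/r) · n^2/2. For r = 8, n = 263: the density bound is (7/8) · 69169/2 = 484183/16 ≈ 30261.4375. The integer-valued extremum is e(T(263, 8)) = 30261, which is strictly less than the density bound 484183/16 since 8 ∤ 263 (the parts of T(263, 8) cannot all be equal).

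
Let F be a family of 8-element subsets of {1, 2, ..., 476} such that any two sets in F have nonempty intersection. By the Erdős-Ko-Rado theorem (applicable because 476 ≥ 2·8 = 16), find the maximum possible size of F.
max |F| = C(475, 7) = 1035466760097550

Erdős-Ko-Rado (1961): when n ≥ 2k, max |F| = C(n−1, k−1). The bound is attained by the star {A : i ∈ A} for any fixed i ∈ [n]. Here C(476−1, 8−1) = C(475, 7) = 1035466760097550.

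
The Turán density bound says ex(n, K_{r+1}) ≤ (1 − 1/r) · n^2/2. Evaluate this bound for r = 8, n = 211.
Turán density bound = (7/8) · 211^2/2 = 311647/16 ≈ 19477.9375

Turán's theorem: ex(n, K_{r+1}) is achieved by the complete r-partite Turán graph T(n, r) with parts as balanced as possible, and is at most (1 − 1/r) · n^2/2. For r = 8, n = 211: the density bound is (7/8) · 44521/2 = 311647/16 ≈ 19477.9375. The integer-valued extremum is e(T(211, 8)) = 19477, which is strictly less than the density bound 311647/16 since 8 ∤ 211 (the parts of T(211, 8) cannot all be equal).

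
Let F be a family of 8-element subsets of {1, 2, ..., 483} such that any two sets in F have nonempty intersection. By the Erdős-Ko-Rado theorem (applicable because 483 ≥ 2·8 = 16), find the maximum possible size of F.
max |F| = C(482, 7) = 1147866965078496

Erdős-Ko-Rado (1961): when n ≥ 2k, max |F| = C(n−1, k−1). The bound is attained by the star {A : i ∈ A} for any fixed i ∈ [n]. Here C(483−1, 8−1) = C(482, 7) = 1147866965078496.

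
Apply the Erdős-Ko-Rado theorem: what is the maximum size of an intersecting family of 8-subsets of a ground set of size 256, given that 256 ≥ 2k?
max |F| = C(255, 7) = 12801990477375

The Erdős-Ko-Rado theorem states: for n ≥ 2k, an intersecting family of k-subsets of an n-element set has size at most C(n − 1, k − 1), with equality for 'star' families {A ⊆ [n] : |A| = k, i ∈ A} (fix an element i). For n = 256, k = 8: C(255, 7) = 12801990477375.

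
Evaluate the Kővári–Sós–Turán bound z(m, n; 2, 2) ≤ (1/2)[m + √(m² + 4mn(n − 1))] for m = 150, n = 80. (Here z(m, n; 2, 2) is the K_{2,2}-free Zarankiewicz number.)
z(150, 80; 2, 2) ≤ (1/2)[150 + √(150² + 4·150·80·79)] = (1/2)[150 + √3814500] = 1051.5372

Kővári–Sós–Turán: let r_1, ..., r_150 be the row sums and z = Σ r_i the total number of 1s. Each pair of columns can share at most one row with both entries 1 (else a 2×2 all-ones block appears), so Σ_i C(r_i, 2) ≤ C(80, 2) = 3160. By convexity Σ_i C(r_i, 2) ≥ 150·C(z/150, 2) = z(z − 150)/(2·150), giving z² − 150z − 150·80·79 ≤ 0 and hence z ≤ (1/2)[150 + √(22500 + 4·948000)] = (1/2)[150 + √3814500] ≈ (1/2)(150 + 1953.0745) = 1051.5372.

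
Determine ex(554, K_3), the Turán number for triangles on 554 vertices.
ex(554, K_3) = ⌊554^2/4⌋ = 76729

Mantel (1907): a triangle-free graph on n vertices has at most ⌊n^2/4⌋ edges, with equality for the complete bipartite graph K_{⌊n/2⌋, ⌈n/2⌉}. For n = 554: ⌊554^2/4⌋ = ⌊306916/4⌋ = 76729. The extremal graph is K_{277, 277}, which has 277·277 = 76729 edges.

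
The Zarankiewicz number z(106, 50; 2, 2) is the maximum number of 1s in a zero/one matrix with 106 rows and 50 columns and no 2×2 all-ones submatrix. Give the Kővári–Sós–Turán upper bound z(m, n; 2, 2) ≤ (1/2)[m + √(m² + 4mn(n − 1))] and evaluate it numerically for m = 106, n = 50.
z(106, 50; 2, 2) ≤ (1/2)[106 + √(106² + 4·106·50·49)] = (1/2)[106 + √1050036] = 565.3563

Kővári–Sós–Turán: let r_1, ..., r_106 be the row sums and z = Σ r_i the total number of 1s. Each pair of columns can share at most one row with both entries 1 (else a 2×2 all-ones block appears), so Σ_i C(r_i, 2) ≤ C(50, 2) = 1225. By convexity Σ_i C(r_i, 2) ≥ 106·C(z/106, 2) = z(z − 106)/(2·106), giving z² − 106z − 106·50·49 ≤ 0 and hence z ≤ (1/2)[106 + √(11236 + 4·259700)] = (1/2)[106 + √1050036] ≈ (1/2)(106 + 1024.7126) = 565.3563.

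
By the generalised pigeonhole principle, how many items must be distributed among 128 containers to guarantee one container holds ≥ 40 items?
n = (40 − 1)·128 + 1 = 4993

By the generalised pigeonhole principle, to guarantee some box contains ≥ r objects we need more than (r − 1) · k objects total. Threshold: n = (r − 1) · k + 1. With r = 40 and k = 128: n = 39 · 128 + 1 = 4992 + 1 = 4993. For n = 4992 = 39 · 128, we can put exactly 39 objects in every box, avoiding 40 in any single one — so 4993 is tight.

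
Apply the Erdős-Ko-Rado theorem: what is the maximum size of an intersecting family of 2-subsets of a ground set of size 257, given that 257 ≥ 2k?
max |F| = C(256, 1) = 256

The Erdős-Ko-Rado theorem states: for n ≥ 2k, an intersecting family of k-subsets of an n-element set has size at most C(n − 1, k − 1), with equality for 'star' families {A ⊆ [n] : |A| = k, i ∈ A} (fix an element i). For n = 257, k = 2: C(256, 1) = 256.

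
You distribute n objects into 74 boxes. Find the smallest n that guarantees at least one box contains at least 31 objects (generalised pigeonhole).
n = (31 − 1)·74 + 1 = 2221

By the generalised pigeonhole principle, to guarantee some box contains ≥ r objects we need more than (r − 1) · k objects total. Threshold: n = (r − 1) · k + 1. With r = 31 and k = 74: n = 30 · 74 + 1 = 2220 + 1 = 2221. For n = 2220 = 30 · 74, we can put exactly 30 objects in every box, avoiding 31 in any single one — so 2221 is tight.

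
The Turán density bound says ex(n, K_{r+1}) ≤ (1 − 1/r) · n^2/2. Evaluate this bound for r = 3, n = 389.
Turán density bound = (2/3) · 389^2/2 = 151321/3 ≈ 50440.3333

Turán's theorem: ex(n, K_{r+1}) is achieved by the complete r-partite Turán graph T(n, r) with parts as balanced as possible, and is at most (1 − 1/r) · n^2/2. For r = 3, n = 389: the density bound is (2/3) · 151321/2 = 151321/3 ≈ 50440.3333. The integer-valued extremum is e(T(389, 3)) = 50440, which is strictly less than the density bound 151321/3 since 3 ∤ 389 (the parts of T(389, 3) cannot all be equal).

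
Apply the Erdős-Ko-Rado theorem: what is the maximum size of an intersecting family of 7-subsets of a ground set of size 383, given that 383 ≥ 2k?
max |F| = C(382, 6) = 4148697778407

Erdős-Ko-Rado (1961): when n ≥ 2k, max |F| = C(n−1, k−1). The bound is attained by the star {A : i ∈ A} for any fixed i ∈ [n]. Here C(383−1, 7−1) = C(382, 6) = 4148697778407.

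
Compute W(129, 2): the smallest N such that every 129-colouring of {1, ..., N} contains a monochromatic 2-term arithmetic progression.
W(129, 2) = 129 + 1 = 130

A 2-term AP is any pair of integers, so a monochromatic 2-AP exists iff some colour is used at least twice. With 129 colours, the colouring i ↦ i on {1, ..., 129} uses each colour once, avoiding any monochromatic pair, so W(129, 2) > 129. For {1, ..., 130}, pigeonhole forces two integers of the same colour, which form a monochromatic 2-AP. Hence W(129, 2) = 130.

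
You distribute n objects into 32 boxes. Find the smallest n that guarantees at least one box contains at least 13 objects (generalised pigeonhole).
n = (13 − 1)·32 + 1 = 385

By the generalised pigeonhole principle, to guarantee some box contains ≥ r objects we need more than (r − 1) · k objects total. Threshold: n = (r − 1) · k + 1. With r = 13 and k = 32: n = 12 · 32 + 1 = 384 + 1 = 385. For n = 384 = 12 · 32, we can put exactly 12 objects in every box, avoiding 13 in any single one — so 385 is tight.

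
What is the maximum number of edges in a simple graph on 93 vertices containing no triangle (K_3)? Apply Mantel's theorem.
ex(93, K_3) = ⌊93^2/4⌋ = 2162

Mantel (1907): a triangle-free graph on n vertices has at most ⌊n^2/4⌋ edges, with equality for the complete bipartite graph K_{⌊n/2⌋, ⌈n/2⌉}. For n = 93: ⌊93^2/4⌋ = ⌊8649/4⌋ = 2162. The extremal graph is K_{46, 47}, which has 46·47 = 2162 edges.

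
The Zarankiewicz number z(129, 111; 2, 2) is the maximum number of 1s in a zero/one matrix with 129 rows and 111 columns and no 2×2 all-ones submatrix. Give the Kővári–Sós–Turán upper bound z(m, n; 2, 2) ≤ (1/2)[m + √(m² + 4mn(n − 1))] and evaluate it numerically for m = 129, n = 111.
z(129, 111; 2, 2) ≤ (1/2)[129 + √(129² + 4·129·111·110)] = (1/2)[129 + √6317001] = 1321.1822

Kővári–Sós–Turán: let r_1, ..., r_129 be the row sums and z = Σ r_i the total number of 1s. Each pair of columns can share at most one row with both entries 1 (else a 2×2 all-ones block appears), so Σ_i C(r_i, 2) ≤ C(111, 2) = 6105. By convexity Σ_i C(r_i, 2) ≥ 129·C(z/129, 2) = z(z − 129)/(2·129), giving z² − 129z − 129·111·110 ≤ 0 and hence z ≤ (1/2)[129 + √(16641 + 4·1575090)] = (1/2)[129 + √6317001] ≈ (1/2)(129 + 2513.3645) = 1321.1822.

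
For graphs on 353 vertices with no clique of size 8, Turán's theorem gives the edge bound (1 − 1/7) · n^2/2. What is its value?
Turán density bound = (6/7) · 353^2/2 = 373827/7 ≈ 53403.8571

Turán's theorem: ex(n, K_{r+1}) is achieved by the complete r-partite Turán graph T(n, r) with parts as balanced as possible, and is at most (1 − 1/r) · n^2/2. For r = 7, n = 353: the density bound is (6/7) · 124609/2 = 373827/7 ≈ 53403.8571. The integer-valued extremum is e(T(353, 7)) = 53403, which is strictly less than the density bound 373827/7 since 7 ∤ 353 (the parts of T(353, 7) cannot all be equal).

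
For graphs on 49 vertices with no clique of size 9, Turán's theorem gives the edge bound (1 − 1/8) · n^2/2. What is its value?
Turán density bound = (7/8) · 49^2/2 = 16807/16 ≈ 1050.4375

Turán's theorem: ex(n, K_{r+1}) is achieved by the complete r-partite Turán graph T(n, r) with parts as balanced as possible, and is at most (1 − 1/r) · n^2/2. For r = 8, n = 49: the density bound is (7/8) · 2401/2 = 16807/16 ≈ 1050.4375. The integer-valued extremum is e(T(49, 8)) = 1050, which is strictly less than the density bound 16807/16 since 8 ∤ 49 (the parts of T(49, 8) cannot all be equal).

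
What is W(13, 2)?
W(13, 2) = 13 + 1 = 14

A 2-term AP is any pair of integers, so a monochromatic 2-AP exists iff some colour is used at least twice. With 13 colours, the colouring i ↦ i on {1, ..., 13} uses each colour once, avoiding any monochromatic pair, so W(13, 2) > 13. For {1, ..., 14}, pigeonhole forces two integers of the same colour, which form a monochromatic 2-AP. Hence W(13, 2) = 14.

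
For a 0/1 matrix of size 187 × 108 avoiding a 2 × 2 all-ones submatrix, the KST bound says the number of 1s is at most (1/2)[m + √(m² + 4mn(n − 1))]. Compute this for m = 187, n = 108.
z(187, 108; 2, 2) ≤ (1/2)[187 + √(187² + 4·187·108·107)] = (1/2)[187 + √8678857] = 1566.495

Kővári–Sós–Turán: let r_1, ..., r_187 be the row sums and z = Σ r_i the total number of 1s. Each pair of columns can share at most one row with both entries 1 (else a 2×2 all-ones block appears), so Σ_i C(r_i, 2) ≤ C(108, 2) = 5778. By convexity Σ_i C(r_i, 2) ≥ 187·C(z/187, 2) = z(z − 187)/(2·187), giving z² − 187z − 187·108·107 ≤ 0 and hence z ≤ (1/2)[187 + √(34969 + 4·2160972)] = (1/2)[187 + √8678857] ≈ (1/2)(187 + 2945.99) = 1566.495.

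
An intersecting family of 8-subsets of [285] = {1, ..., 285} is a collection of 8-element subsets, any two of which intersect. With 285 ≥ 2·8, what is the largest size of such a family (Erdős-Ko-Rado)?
max |F| = C(284, 7) = 27443323045416

The Erdős-Ko-Rado theorem states: for n ≥ 2k, an intersecting family of k-subsets of an n-element set has size at most C(n − 1, k − 1), with equality for 'star' families {A ⊆ [n] : |A| = k, i ∈ A} (fix an element i). For n = 285, k = 8: C(284, 7) = 27443323045416.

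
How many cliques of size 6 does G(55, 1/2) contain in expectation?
E[# K_6] = C(55, 6) · (1/2)^C(6, 2) = 28989675 / 2^15 ≈ 884.694672

For each 6-subset S of vertices (there are C(55, 6) = 28989675 such S), let X_S = 1 if S induces a K_6 (all C(6, 2) = 15 edges present). Then P(X_S = 1) = (1/2)^15 = 1/32768. By linearity of expectation, E[# K_6] = C(55, 6) · (1/2)^15 = 28989675 / 32768 ≈ 884.694672.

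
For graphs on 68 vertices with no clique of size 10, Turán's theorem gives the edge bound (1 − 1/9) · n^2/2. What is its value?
Turán density bound = (8/9) · 68^2/2 = 18496/9 ≈ 2055.1111

Turán's theorem: ex(n, K_{r+1}) is achieved by the complete r-partite Turán graph T(n, r) with parts as balanced as possible, and is at most (1 − 1/r) · n^2/2. For r = 9, n = 68: the density bound is (8/9) · 4624/2 = 18496/9 ≈ 2055.1111. The integer-valued extremum is e(T(68, 9)) = 2054, which is strictly less than the density bound 18496/9 since 9 ∤ 68 (the parts of T(68, 9) cannot all be equal).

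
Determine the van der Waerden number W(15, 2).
W(15, 2) = 15 + 1 = 16

A 2-term AP is any pair of integers, so a monochromatic 2-AP exists iff some colour is used at least twice. With 15 colours, the colouring i ↦ i on {1, ..., 15} uses each colour once, avoiding any monochromatic pair, so W(15, 2) > 15. For {1, ..., 16}, pigeonhole forces two integers of the same colour, which form a monochromatic 2-AP. Hence W(15, 2) = 16.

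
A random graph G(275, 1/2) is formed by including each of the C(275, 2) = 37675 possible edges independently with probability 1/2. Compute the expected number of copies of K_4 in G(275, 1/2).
E[# K_4] = C(275, 4) · (1/2)^C(4, 2) = 233132900 / 2^6 = 58283225/16 = 3642701.5625

For each 4-subset S of vertices (there are C(275, 4) = 233132900 such S), let X_S = 1 if S induces a K_4 (all C(4, 2) = 6 edges present). Then P(X_S = 1) = (1/2)^6 = 1/64. By linearity of expectation, E[# K_4] = C(275, 4) · (1/2)^6 = 233132900 / 64 = 58283225/16 = 3642701.5625.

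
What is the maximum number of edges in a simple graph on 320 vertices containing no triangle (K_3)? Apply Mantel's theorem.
ex(320, K_3) = ⌊320^2/4⌋ = 25600

Mantel (1907): a triangle-free graph on n vertices has at most ⌊n^2/4⌋ edges, with equality for the complete bipartite graph K_{⌊n/2⌋, ⌈n/2⌉}. For n = 320: ⌊320^2/4⌋ = ⌊102400/4⌋ = 25600. The extremal graph is K_{160, 160}, which has 160·160 = 25600 edges.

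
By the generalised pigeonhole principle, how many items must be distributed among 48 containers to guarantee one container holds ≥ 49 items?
n = (49 − 1)·48 + 1 = 2305

By the generalised pigeonhole principle, to guarantee some box contains ≥ r objects we need more than (r − 1) · k objects total. Threshold: n = (r − 1) · k + 1. With r = 49 and k = 48: n = 48 · 48 + 1 = 2304 + 1 = 2305. For n = 2304 = 48 · 48, we can put exactly 48 objects in every box, avoiding 49 in any single one — so 2305 is tight.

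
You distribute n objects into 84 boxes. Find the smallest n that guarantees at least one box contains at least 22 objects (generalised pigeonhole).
n = (22 − 1)·84 + 1 = 1765

By the generalised pigeonhole principle, to guarantee some box contains ≥ r objects we need more than (r − 1) · k objects total. Threshold: n = (r − 1) · k + 1. With r = 22 and k = 84: n = 21 · 84 + 1 = 1764 + 1 = 1765. For n = 1764 = 21 · 84, we can put exactly 21 objects in every box, avoiding 22 in any single one — so 1765 is tight.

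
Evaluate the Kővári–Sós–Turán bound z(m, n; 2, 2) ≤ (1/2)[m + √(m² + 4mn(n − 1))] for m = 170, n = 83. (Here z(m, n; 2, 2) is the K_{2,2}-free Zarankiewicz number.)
z(170, 83; 2, 2) ≤ (1/2)[170 + √(170² + 4·170·83·82)] = (1/2)[170 + √4656980] = 1164.0019

Kővári–Sós–Turán: let r_1, ..., r_170 be the row sums and z = Σ r_i the total number of 1s. Each pair of columns can share at most one row with both entries 1 (else a 2×2 all-ones block appears), so Σ_i C(r_i, 2) ≤ C(83, 2) = 3403. By convexity Σ_i C(r_i, 2) ≥ 170·C(z/170, 2) = z(z − 170)/(2·170), giving z² − 170z − 170·83·82 ≤ 0 and hence z ≤ (1/2)[170 + √(28900 + 4·1157020)] = (1/2)[170 + √4656980] ≈ (1/2)(170 + 2158.0037) = 1164.0019.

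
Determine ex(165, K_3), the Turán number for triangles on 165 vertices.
ex(165, K_3) = ⌊165^2/4⌋ = 6806

Mantel (1907): a triangle-free graph on n vertices has at most ⌊n^2/4⌋ edges, with equality for the complete bipartite graph K_{⌊n/2⌋, ⌈n/2⌉}. For n = 165: ⌊165^2/4⌋ = ⌊27225/4⌋ = 6806. The extremal graph is K_{82, 83}, which has 82·83 = 6806 edges.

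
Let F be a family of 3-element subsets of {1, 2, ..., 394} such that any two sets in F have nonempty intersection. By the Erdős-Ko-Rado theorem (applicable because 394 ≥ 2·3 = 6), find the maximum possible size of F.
max |F| = C(393, 2) = 77028

The Erdős-Ko-Rado theorem states: for n ≥ 2k, an intersecting family of k-subsets of an n-element set has size at most C(n − 1, k − 1), with equality for 'star' families {A ⊆ [n] : |A| = k, i ∈ A} (fix an element i). For n = 394, k = 3: C(393, 2) = 77028.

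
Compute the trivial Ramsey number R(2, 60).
R(2, 60) = 60

R(2, k) = k for all k ≥ 2: in a 2-colouring of K_k, either some edge is red (a red K_2) or all edges are blue (a blue K_k). And K_{59} coloured all-blue has no blue K_60, so R(2, 60) > 59. Hence R(2, 60) = 60.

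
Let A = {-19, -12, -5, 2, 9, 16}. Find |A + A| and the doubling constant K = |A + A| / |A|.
K = |A + A| / |A| = 11/6

Enumerate A + A = {a + b : a, b ∈ A}. With |A| = 6, there are |A|^2 = 36 ordered sum pairs; collecting distinct values, A + A = {-38, -31, -24, -17, -10, -3, 4, 11, 18, 25, 32}, so |A + A| = 11. Thus K = 11/6. Here |A + A| = 2|A| − 1 = 11, the minimum possible — so K = 11/6 is minimal, which holds iff A is an arithmetic progression.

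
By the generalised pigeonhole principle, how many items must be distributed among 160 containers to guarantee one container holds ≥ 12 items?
n = (12 − 1)·160 + 1 = 1761

By the generalised pigeonhole principle, to guarantee some box contains ≥ r objects we need more than (r − 1) · k objects total. Threshold: n = (r − 1) · k + 1. With r = 12 and k = 160: n = 11 · 160 + 1 = 1760 + 1 = 1761. For n = 1760 = 11 · 160, we can put exactly 11 objects in every box, avoiding 12 in any single one — so 1761 is tight.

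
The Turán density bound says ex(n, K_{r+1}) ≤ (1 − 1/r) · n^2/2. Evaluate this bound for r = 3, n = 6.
Turán density bound = (2/3) · 6^2/2 = 12

Turán's theorem: ex(n, K_{r+1}) is achieved by the complete r-partite Turán graph T(n, r) with parts as balanced as possible, and is at most (1 − 1/r) · n^2/2. For r = 3, n = 6: the density bound is (2/3) · 36/2 = 12. Since 3 ∣ 6, the Turán graph T(6, 3) has parts of equal size 2, and its edge count e(T(6, 3)) = 12 attains the density bound exactly.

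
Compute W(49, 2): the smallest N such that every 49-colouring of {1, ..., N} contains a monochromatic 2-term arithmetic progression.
W(49, 2) = 49 + 1 = 50

A 2-term AP is any pair of integers, so a monochromatic 2-AP exists iff some colour is used at least twice. With 49 colours, the colouring i ↦ i on {1, ..., 49} uses each colour once, avoiding any monochromatic pair, so W(49, 2) > 49. For {1, ..., 50}, pigeonhole forces two integers of the same colour, which form a monochromatic 2-AP. Hence W(49, 2) = 50.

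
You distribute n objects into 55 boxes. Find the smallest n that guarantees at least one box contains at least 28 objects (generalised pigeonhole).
n = (28 − 1)·55 + 1 = 1486

By the generalised pigeonhole principle, to guarantee some box contains ≥ r objects we need more than (r − 1) · k objects total. Threshold: n = (r − 1) · k + 1. With r = 28 and k = 55: n = 27 · 55 + 1 = 1485 + 1 = 1486. For n = 1485 = 27 · 55, we can put exactly 27 objects in every box, avoiding 28 in any single one — so 1486 is tight.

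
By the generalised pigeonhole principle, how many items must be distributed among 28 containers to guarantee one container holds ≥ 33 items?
n = (33 − 1)·28 + 1 = 897

By the generalised pigeonhole principle, to guarantee some box contains ≥ r objects we need more than (r − 1) · k objects total. Threshold: n = (r − 1) · k + 1. With r = 33 and k = 28: n = 32 · 28 + 1 = 896 + 1 = 897. For n = 896 = 32 · 28, we can put exactly 32 objects in every box, avoiding 33 in any single one — so 897 is tight.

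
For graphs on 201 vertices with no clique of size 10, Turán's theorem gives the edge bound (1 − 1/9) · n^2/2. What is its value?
Turán density bound = (8/9) · 201^2/2 = 17956

Turán's theorem: ex(n, K_{r+1}) is achieved by the complete r-partite Turán graph T(n, r) with parts as balanced as possible, and is at most (1 − 1/r) · n^2/2. For r = 9, n = 201: the density bound is (8/9) · 40401/2 = 17956. The integer-valued extremum is e(T(201, 9)) = 17955, which is strictly less than the density bound 17956 since 9 ∤ 201 (the parts of T(201, 9) cannot all be equal).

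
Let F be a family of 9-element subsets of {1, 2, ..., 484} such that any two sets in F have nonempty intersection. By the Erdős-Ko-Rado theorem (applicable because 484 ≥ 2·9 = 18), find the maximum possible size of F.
max |F| = C(483, 8) = 69302468016614196

The Erdős-Ko-Rado theorem states: for n ≥ 2k, an intersecting family of k-subsets of an n-element set has size at most C(n − 1, k − 1), with equality for 'star' families {A ⊆ [n] : |A| = k, i ∈ A} (fix an element i). For n = 484, k = 9: C(483, 8) = 69302468016614196.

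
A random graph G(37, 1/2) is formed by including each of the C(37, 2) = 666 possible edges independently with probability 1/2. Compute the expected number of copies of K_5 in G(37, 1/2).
E[# K_5] = C(37, 5) · (1/2)^C(5, 2) = 435897 / 2^10 ≈ 425.680664

For each 5-subset S of vertices (there are C(37, 5) = 435897 such S), let X_S = 1 if S induces a K_5 (all C(5, 2) = 10 edges present). Then P(X_S = 1) = (1/2)^10 = 1/1024. By linearity of expectation, E[# K_5] = C(37, 5) · (1/2)^10 = 435897 / 1024 ≈ 425.680664.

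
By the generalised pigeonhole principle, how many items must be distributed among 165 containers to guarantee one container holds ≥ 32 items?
n = (32 − 1)·165 + 1 = 5116

By the generalised pigeonhole principle, to guarantee some box contains ≥ r objects we need more than (r − 1) · k objects total. Threshold: n = (r − 1) · k + 1. With r = 32 and k = 165: n = 31 · 165 + 1 = 5115 + 1 = 5116. For n = 5115 = 31 · 165, we can put exactly 31 objects in every box, avoiding 32 in any single one — so 5116 is tight.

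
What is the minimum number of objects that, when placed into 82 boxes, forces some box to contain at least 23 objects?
n = (23 − 1)·82 + 1 = 1805

By the generalised pigeonhole principle, to guarantee some box contains ≥ r objects we need more than (r − 1) · k objects total. Threshold: n = (r − 1) · k + 1. With r = 23 and k = 82: n = 22 · 82 + 1 = 1804 + 1 = 1805. For n = 1804 = 22 · 82, we can put exactly 22 objects in every box, avoiding 23 in any single one — so 1805 is tight.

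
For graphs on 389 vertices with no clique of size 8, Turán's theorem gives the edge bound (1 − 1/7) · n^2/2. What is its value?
Turán density bound = (6/7) · 389^2/2 = 453963/7 ≈ 64851.8571

Turán's theorem: ex(n, K_{r+1}) is achieved by the complete r-partite Turán graph T(n, r) with parts as balanced as possible, and is at most (1 − 1/r) · n^2/2. For r = 7, n = 389: the density bound is (6/7) · 151321/2 = 453963/7 ≈ 64851.8571. The integer-valued extremum is e(T(389, 7)) = 64851, which is strictly less than the density bound 453963/7 since 7 ∤ 389 (the parts of T(389, 7) cannot all be equal).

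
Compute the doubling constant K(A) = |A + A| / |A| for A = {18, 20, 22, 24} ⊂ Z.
K = |A + A| / |A| = 7/4

Enumerate A + A = {a + b : a, b ∈ A}. With |A| = 4, there are |A|^2 = 16 ordered sum pairs; collecting distinct values, A + A = {36, 38, 40, 42, 44, 46, 48}, so |A + A| = 7. Thus K = 7/4. Here |A + A| = 2|A| − 1 = 7, the minimum possible — so K = 7/4 is minimal, which holds iff A is an arithmetic progression.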